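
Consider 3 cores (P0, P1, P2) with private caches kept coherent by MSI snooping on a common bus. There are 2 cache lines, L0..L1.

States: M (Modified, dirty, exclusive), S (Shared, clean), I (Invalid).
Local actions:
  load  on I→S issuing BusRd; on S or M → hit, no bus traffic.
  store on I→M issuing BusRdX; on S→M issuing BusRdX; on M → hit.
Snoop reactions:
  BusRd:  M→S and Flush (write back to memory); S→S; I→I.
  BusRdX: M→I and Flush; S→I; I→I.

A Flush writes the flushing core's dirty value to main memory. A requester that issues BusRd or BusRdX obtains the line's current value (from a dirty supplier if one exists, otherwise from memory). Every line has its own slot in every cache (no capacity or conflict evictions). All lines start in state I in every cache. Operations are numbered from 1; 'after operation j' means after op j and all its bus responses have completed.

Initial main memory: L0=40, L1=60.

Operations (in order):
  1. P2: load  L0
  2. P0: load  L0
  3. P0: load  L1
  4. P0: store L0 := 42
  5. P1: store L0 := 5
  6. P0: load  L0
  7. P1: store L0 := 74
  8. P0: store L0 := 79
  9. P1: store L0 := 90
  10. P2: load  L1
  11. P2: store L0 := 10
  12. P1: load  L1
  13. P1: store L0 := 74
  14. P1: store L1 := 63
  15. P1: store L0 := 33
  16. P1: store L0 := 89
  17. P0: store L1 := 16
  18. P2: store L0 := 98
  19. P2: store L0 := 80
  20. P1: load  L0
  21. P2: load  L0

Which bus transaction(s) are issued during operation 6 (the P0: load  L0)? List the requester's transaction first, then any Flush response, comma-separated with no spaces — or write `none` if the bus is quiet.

bus = BusRd,Flush

step 1: P2: load  L0  ⟶  IIS  (L0)  txn=BusRd  M[L0]=40
step 2: P0: load  L0  ⟶  SIS  (L0)  txn=BusRd  M[L0]=40
step 3: P0: load  L1  ⟶  SII  (L1)  txn=BusRd  M[L1]=60
step 4: P0: store L0 := 42  ⟶  MII  (L0)  txn=BusRdX  M[L0]=40
step 5: P1: store L0 := 5  ⟶  IMI  (L0)  txn=BusRdX+Flush  M[L0]=42
step 6: P0: load  L0  ⟶  SSI  (L0)  txn=BusRd+Flush  M[L0]=5
step 7: P1: store L0 := 74  ⟶  IMI  (L0)  txn=BusRdX  M[L0]=5
step 8: P0: store L0 := 79  ⟶  MII  (L0)  txn=BusRdX+Flush  M[L0]=74
step 9: P1: store L0 := 90  ⟶  IMI  (L0)  txn=BusRdX+Flush  M[L0]=79
step 10: P2: load  L1  ⟶  SIS  (L1)  txn=BusRd  M[L1]=60
step 11: P2: store L0 := 10  ⟶  IIM  (L0)  txn=BusRdX+Flush  M[L0]=90
step 12: P1: load  L1  ⟶  SSS  (L1)  txn=BusRd  M[L1]=60
step 13: P1: store L0 := 74  ⟶  IMI  (L0)  txn=BusRdX+Flush  M[L0]=10
step 14: P1: store L1 := 63  ⟶  IMI  (L1)  txn=BusRdX  M[L1]=60
step 15: P1: store L0 := 33  ⟶  IMI  (L0)  txn=∅  M[L0]=10
step 16: P1: store L0 := 89  ⟶  IMI  (L0)  txn=∅  M[L0]=10
step 17: P0: store L1 := 16  ⟶  MII  (L1)  txn=BusRdX+Flush  M[L1]=63
step 18: P2: store L0 := 98  ⟶  IIM  (L0)  txn=BusRdX+Flush  M[L0]=89
step 19: P2: store L0 := 80  ⟶  IIM  (L0)  txn=∅  M[L0]=89
step 20: P1: load  L0  ⟶  ISS  (L0)  txn=BusRd+Flush  M[L0]=80
step 21: P2: load  L0  ⟶  ISS  (L0)  txn=∅  M[L0]=80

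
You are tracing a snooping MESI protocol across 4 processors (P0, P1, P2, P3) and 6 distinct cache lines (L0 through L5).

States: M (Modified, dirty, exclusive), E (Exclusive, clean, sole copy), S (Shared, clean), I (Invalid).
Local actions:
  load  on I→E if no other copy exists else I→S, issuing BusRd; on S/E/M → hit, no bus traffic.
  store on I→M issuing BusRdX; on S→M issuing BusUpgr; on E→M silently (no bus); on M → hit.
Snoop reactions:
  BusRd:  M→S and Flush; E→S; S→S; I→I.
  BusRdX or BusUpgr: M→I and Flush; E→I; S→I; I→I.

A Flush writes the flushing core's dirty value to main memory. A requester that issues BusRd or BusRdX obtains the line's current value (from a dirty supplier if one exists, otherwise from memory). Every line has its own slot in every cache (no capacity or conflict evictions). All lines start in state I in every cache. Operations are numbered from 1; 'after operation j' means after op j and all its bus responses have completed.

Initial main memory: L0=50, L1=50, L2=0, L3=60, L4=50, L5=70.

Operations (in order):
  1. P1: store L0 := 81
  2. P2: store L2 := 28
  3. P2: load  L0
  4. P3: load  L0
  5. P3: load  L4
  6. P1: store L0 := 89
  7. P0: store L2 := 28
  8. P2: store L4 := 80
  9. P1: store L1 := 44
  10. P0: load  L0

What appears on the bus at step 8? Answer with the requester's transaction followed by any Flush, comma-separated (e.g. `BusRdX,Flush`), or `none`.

  op1 P1: store L0 := 81 → I/M/I/I on L0; bus BusRdX; mem=50
  op2 P2: store L2 := 28 → I/I/M/I on L2; bus BusRdX; mem=0
  op3 P2: load  L0 → I/S/S/I on L0; bus BusRd Flush; mem=81
  op4 P3: load  L0 → I/S/S/S on L0; bus BusRd; mem=81
  op5 P3: load  L4 → I/I/I/E on L4; bus BusRd; mem=50
  op6 P1: store L0 := 89 → I/M/I/I on L0; bus BusUpgr; mem=81
  op7 P0: store L2 := 28 → M/I/I/I on L2; bus BusRdX Flush; mem=28
  op8 P2: store L4 := 80 → I/I/M/I on L4; bus BusRdX; mem=50
  op9 P1: store L1 := 44 → I/M/I/I on L1; bus BusRdX; mem=50
  op10 P0: load  L0 → S/S/I/I on L0; bus BusRd Flush; mem=89

bus = BusRdX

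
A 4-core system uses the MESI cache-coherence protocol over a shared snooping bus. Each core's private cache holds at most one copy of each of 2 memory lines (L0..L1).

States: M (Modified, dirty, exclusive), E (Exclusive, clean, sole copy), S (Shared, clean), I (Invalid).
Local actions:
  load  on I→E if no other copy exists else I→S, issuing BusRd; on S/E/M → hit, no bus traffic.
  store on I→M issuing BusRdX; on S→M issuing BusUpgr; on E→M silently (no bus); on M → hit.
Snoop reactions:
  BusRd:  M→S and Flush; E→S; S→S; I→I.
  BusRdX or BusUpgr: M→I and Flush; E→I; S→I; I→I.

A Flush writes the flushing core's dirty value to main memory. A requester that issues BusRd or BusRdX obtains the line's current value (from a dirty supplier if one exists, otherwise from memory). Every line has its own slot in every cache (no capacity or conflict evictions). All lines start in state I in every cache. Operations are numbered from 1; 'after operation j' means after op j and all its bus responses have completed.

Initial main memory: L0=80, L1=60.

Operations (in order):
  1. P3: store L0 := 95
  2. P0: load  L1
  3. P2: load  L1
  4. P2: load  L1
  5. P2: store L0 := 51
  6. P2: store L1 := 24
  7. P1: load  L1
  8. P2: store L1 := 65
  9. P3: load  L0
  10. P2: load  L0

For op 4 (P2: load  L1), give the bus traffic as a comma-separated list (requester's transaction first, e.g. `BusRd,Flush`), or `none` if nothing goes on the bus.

bus = none

  op1 P3: store L0 := 95 → I/I/I/M on L0; bus BusRdX; mem=80
  op2 P0: load  L1 → E/I/I/I on L1; bus BusRd; mem=60
  op3 P2: load  L1 → S/I/S/I on L1; bus BusRd; mem=60
  op4 P2: load  L1 → S/I/S/I on L1; bus (none); mem=60
  op5 P2: store L0 := 51 → I/I/M/I on L0; bus BusRdX Flush; mem=95
  op6 P2: store L1 := 24 → I/I/M/I on L1; bus BusUpgr; mem=60
  op7 P1: load  L1 → I/S/S/I on L1; bus BusRd Flush; mem=24
  op8 P2: store L1 := 65 → I/I/M/I on L1; bus BusUpgr; mem=24
  op9 P3: load  L0 → I/I/S/S on L0; bus BusRd Flush; mem=51
  op10 P2: load  L0 → I/I/S/S on L0; bus (none); mem=51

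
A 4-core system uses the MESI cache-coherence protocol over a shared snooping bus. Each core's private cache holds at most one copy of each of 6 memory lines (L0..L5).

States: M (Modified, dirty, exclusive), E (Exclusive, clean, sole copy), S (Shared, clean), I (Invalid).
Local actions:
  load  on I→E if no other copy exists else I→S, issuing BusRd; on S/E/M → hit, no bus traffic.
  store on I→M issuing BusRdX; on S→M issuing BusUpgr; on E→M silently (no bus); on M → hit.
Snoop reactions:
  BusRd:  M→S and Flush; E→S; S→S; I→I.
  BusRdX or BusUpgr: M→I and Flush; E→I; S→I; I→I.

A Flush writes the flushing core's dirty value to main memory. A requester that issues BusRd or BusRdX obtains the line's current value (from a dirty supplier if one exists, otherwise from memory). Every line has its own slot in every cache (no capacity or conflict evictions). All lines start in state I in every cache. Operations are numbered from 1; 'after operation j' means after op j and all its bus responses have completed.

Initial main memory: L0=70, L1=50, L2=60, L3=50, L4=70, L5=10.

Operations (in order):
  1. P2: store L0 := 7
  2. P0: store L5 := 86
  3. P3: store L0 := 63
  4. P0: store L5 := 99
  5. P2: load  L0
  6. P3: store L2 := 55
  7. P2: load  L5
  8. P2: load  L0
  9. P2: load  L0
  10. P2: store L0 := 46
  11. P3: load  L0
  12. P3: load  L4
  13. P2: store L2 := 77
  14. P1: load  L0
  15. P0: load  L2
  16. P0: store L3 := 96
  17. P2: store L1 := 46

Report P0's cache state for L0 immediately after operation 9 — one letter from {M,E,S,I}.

state = I

1. P2: store L0 := 7  bus=[BusRdX]  L0: P0=I P1=I P2=M P3=I  mem[L0]=70
2. P0: store L5 := 86  bus=[BusRdX]  L5: P0=M P1=I P2=I P3=I  mem[L5]=10
3. P3: store L0 := 63  bus=[BusRdX,Flush]  L0: P0=I P1=I P2=I P3=M  mem[L0]=7
4. P0: store L5 := 99  bus=[-]  L5: P0=M P1=I P2=I P3=I  mem[L5]=10
5. P2: load  L0  bus=[BusRd,Flush]  L0: P0=I P1=I P2=S P3=S  mem[L0]=63
6. P3: store L2 := 55  bus=[BusRdX]  L2: P0=I P1=I P2=I P3=M  mem[L2]=60
7. P2: load  L5  bus=[BusRd,Flush]  L5: P0=S P1=I P2=S P3=I  mem[L5]=99
8. P2: load  L0  bus=[-]  L0: P0=I P1=I P2=S P3=S  mem[L0]=63
9. P2: load  L0  bus=[-]  L0: P0=I P1=I P2=S P3=S  mem[L0]=63
10. P2: store L0 := 46  bus=[BusUpgr]  L0: P0=I P1=I P2=M P3=I  mem[L0]=63
11. P3: load  L0  bus=[BusRd,Flush]  L0: P0=I P1=I P2=S P3=S  mem[L0]=46
12. P3: load  L4  bus=[BusRd]  L4: P0=I P1=I P2=I P3=E  mem[L4]=70
13. P2: store L2 := 77  bus=[BusRdX,Flush]  L2: P0=I P1=I P2=M P3=I  mem[L2]=55
14. P1: load  L0  bus=[BusRd]  L0: P0=I P1=S P2=S P3=S  mem[L0]=46
15. P0: load  L2  bus=[BusRd,Flush]  L2: P0=S P1=I P2=S P3=I  mem[L2]=77
16. P0: store L3 := 96  bus=[BusRdX]  L3: P0=M P1=I P2=I P3=I  mem[L3]=50
17. P2: store L1 := 46  bus=[BusRdX]  L1: P0=I P1=I P2=M P3=I  mem[L1]=50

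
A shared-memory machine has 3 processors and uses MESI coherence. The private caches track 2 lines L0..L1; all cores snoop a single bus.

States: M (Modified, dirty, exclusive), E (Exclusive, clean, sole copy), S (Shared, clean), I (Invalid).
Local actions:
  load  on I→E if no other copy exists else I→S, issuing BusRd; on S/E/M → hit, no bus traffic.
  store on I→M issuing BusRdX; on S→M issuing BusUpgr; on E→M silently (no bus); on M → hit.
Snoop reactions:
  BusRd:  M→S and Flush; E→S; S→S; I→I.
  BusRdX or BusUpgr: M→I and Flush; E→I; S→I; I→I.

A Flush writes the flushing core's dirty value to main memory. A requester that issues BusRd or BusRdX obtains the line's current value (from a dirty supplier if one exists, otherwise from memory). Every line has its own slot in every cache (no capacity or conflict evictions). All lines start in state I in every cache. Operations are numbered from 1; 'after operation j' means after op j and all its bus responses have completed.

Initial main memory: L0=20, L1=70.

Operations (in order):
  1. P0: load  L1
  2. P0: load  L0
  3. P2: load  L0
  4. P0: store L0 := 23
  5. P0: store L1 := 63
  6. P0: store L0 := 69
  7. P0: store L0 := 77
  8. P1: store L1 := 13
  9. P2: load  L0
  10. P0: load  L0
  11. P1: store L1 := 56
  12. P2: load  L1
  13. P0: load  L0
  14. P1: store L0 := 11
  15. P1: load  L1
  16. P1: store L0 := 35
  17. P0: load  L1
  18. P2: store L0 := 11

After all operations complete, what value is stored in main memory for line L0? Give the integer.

[1] P0: load  L1 | P0:E(70), P1:I, P2:I | bus: BusRd
[2] P0: load  L0 | P0:E(20), P1:I, P2:I | bus: BusRd
[3] P2: load  L0 | P0:S(20), P1:I, P2:S(20) | bus: BusRd
[4] P0: store L0 := 23 | P0:M(23), P1:I, P2:I | bus: BusUpgr
[5] P0: store L1 := 63 | P0:M(63), P1:I, P2:I | bus: none
[6] P0: store L0 := 69 | P0:M(69), P1:I, P2:I | bus: none
[7] P0: store L0 := 77 | P0:M(77), P1:I, P2:I | bus: none
[8] P1: store L1 := 13 | P0:I, P1:M(13), P2:I | bus: BusRdX,Flush
[9] P2: load  L0 | P0:S(77), P1:I, P2:S(77) | bus: BusRd,Flush
[10] P0: load  L0 | P0:S(77), P1:I, P2:S(77) | bus: none
[11] P1: store L1 := 56 | P0:I, P1:M(56), P2:I | bus: none
[12] P2: load  L1 | P0:I, P1:S(56), P2:S(56) | bus: BusRd,Flush
[13] P0: load  L0 | P0:S(77), P1:I, P2:S(77) | bus: none
[14] P1: store L0 := 11 | P0:I, P1:M(11), P2:I | bus: BusRdX
[15] P1: load  L1 | P0:I, P1:S(56), P2:S(56) | bus: none
[16] P1: store L0 := 35 | P0:I, P1:M(35), P2:I | bus: none
[17] P0: load  L1 | P0:S(56), P1:S(56), P2:S(56) | bus: BusRd
[18] P2: store L0 := 11 | P0:I, P1:I, P2:M(11) | bus: BusRdX,Flush

memory[L0] = 35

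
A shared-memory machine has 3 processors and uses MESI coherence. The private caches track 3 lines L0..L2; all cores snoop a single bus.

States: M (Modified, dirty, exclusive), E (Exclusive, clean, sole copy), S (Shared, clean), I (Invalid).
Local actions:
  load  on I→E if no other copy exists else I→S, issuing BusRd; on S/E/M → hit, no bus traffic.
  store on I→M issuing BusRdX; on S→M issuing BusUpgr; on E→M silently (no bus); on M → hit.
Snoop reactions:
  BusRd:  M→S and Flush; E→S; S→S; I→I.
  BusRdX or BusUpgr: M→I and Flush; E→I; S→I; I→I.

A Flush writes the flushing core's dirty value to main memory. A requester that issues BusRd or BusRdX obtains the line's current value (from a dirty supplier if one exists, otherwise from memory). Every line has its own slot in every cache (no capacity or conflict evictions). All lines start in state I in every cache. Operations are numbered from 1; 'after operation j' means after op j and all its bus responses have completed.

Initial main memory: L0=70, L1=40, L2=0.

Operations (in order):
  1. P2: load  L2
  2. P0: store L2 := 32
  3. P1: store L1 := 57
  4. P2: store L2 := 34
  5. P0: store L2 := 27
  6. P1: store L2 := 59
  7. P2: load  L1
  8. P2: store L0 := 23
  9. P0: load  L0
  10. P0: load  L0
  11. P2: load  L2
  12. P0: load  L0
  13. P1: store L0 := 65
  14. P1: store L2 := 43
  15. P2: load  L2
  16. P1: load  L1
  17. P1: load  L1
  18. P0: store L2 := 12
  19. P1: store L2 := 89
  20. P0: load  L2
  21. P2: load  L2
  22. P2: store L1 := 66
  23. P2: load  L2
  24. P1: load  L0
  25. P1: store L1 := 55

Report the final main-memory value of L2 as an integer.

memory[L2] = 89

  op1 P2: load  L2 → I/I/E on L2; bus BusRd; mem=0
  op2 P0: store L2 := 32 → M/I/I on L2; bus BusRdX; mem=0
  op3 P1: store L1 := 57 → I/M/I on L1; bus BusRdX; mem=40
  op4 P2: store L2 := 34 → I/I/M on L2; bus BusRdX Flush; mem=32
  op5 P0: store L2 := 27 → M/I/I on L2; bus BusRdX Flush; mem=34
  op6 P1: store L2 := 59 → I/M/I on L2; bus BusRdX Flush; mem=27
  op7 P2: load  L1 → I/S/S on L1; bus BusRd Flush; mem=57
  op8 P2: store L0 := 23 → I/I/M on L0; bus BusRdX; mem=70
  op9 P0: load  L0 → S/I/S on L0; bus BusRd Flush; mem=23
  op10 P0: load  L0 → S/I/S on L0; bus (none); mem=23
  op11 P2: load  L2 → I/S/S on L2; bus BusRd Flush; mem=59
  op12 P0: load  L0 → S/I/S on L0; bus (none); mem=23
  op13 P1: store L0 := 65 → I/M/I on L0; bus BusRdX; mem=23
  op14 P1: store L2 := 43 → I/M/I on L2; bus BusUpgr; mem=59
  op15 P2: load  L2 → I/S/S on L2; bus BusRd Flush; mem=43
  op16 P1: load  L1 → I/S/S on L1; bus (none); mem=57
  op17 P1: load  L1 → I/S/S on L1; bus (none); mem=57
  op18 P0: store L2 := 12 → M/I/I on L2; bus BusRdX; mem=43
  op19 P1: store L2 := 89 → I/M/I on L2; bus BusRdX Flush; mem=12
  op20 P0: load  L2 → S/S/I on L2; bus BusRd Flush; mem=89
  op21 P2: load  L2 → S/S/S on L2; bus BusRd; mem=89
  op22 P2: store L1 := 66 → I/I/M on L1; bus BusUpgr; mem=57
  op23 P2: load  L2 → S/S/S on L2; bus (none); mem=89
  op24 P1: load  L0 → I/M/I on L0; bus (none); mem=23
  op25 P1: store L1 := 55 → I/M/I on L1; bus BusRdX Flush; mem=66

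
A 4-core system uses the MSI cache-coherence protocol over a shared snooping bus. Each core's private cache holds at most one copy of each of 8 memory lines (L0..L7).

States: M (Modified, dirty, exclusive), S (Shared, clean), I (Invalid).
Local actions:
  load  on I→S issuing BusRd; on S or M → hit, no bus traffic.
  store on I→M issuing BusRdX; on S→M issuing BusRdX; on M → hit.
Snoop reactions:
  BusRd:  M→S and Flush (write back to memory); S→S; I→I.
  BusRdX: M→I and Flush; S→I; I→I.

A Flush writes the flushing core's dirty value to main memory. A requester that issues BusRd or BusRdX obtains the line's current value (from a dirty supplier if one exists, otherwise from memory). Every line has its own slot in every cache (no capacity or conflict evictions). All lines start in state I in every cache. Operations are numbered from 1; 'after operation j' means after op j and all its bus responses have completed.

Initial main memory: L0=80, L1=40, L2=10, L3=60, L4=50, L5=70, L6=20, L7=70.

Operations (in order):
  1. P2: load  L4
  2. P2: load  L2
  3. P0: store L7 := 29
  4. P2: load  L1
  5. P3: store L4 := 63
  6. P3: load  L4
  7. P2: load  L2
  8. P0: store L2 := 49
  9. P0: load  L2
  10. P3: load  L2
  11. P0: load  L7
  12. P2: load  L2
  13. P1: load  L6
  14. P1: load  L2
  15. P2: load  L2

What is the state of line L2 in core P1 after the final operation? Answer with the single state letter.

state = S

[1] P2: load  L4 | P0:I, P1:I, P2:S(50), P3:I | bus: BusRd
[2] P2: load  L2 | P0:I, P1:I, P2:S(10), P3:I | bus: BusRd
[3] P0: store L7 := 29 | P0:M(29), P1:I, P2:I, P3:I | bus: BusRdX
[4] P2: load  L1 | P0:I, P1:I, P2:S(40), P3:I | bus: BusRd
[5] P3: store L4 := 63 | P0:I, P1:I, P2:I, P3:M(63) | bus: BusRdX
[6] P3: load  L4 | P0:I, P1:I, P2:I, P3:M(63) | bus: none
[7] P2: load  L2 | P0:I, P1:I, P2:S(10), P3:I | bus: none
[8] P0: store L2 := 49 | P0:M(49), P1:I, P2:I, P3:I | bus: BusRdX
[9] P0: load  L2 | P0:M(49), P1:I, P2:I, P3:I | bus: none
[10] P3: load  L2 | P0:S(49), P1:I, P2:I, P3:S(49) | bus: BusRd,Flush
[11] P0: load  L7 | P0:M(29), P1:I, P2:I, P3:I | bus: none
[12] P2: load  L2 | P0:S(49), P1:I, P2:S(49), P3:S(49) | bus: BusRd
[13] P1: load  L6 | P0:I, P1:S(20), P2:I, P3:I | bus: BusRd
[14] P1: load  L2 | P0:S(49), P1:S(49), P2:S(49), P3:S(49) | bus: BusRd
[15] P2: load  L2 | P0:S(49), P1:S(49), P2:S(49), P3:S(49) | bus: none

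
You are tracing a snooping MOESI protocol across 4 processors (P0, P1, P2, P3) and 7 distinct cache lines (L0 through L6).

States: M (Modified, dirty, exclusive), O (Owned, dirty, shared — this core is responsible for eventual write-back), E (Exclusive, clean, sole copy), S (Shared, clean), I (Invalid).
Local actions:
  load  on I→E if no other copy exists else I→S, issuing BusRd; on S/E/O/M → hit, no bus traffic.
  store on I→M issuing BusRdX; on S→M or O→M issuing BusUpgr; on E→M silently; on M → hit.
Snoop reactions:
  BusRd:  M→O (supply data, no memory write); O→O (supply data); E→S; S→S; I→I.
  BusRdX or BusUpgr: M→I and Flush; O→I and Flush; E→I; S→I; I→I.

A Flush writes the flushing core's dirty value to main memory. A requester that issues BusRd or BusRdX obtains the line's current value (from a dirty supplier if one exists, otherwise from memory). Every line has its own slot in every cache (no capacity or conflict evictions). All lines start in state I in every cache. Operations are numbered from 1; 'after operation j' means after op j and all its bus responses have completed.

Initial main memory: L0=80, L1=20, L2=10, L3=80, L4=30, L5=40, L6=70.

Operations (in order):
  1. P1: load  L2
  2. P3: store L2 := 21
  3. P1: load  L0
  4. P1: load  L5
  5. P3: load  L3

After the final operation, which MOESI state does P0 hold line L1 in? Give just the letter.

state = I

  op1 P1: load  L2 → I/E/I/I on L2; bus BusRd; mem=10
  op2 P3: store L2 := 21 → I/I/I/M on L2; bus BusRdX; mem=10
  op3 P1: load  L0 → I/E/I/I on L0; bus BusRd; mem=80
  op4 P1: load  L5 → I/E/I/I on L5; bus BusRd; mem=40
  op5 P3: load  L3 → I/I/I/E on L3; bus BusRd; mem=80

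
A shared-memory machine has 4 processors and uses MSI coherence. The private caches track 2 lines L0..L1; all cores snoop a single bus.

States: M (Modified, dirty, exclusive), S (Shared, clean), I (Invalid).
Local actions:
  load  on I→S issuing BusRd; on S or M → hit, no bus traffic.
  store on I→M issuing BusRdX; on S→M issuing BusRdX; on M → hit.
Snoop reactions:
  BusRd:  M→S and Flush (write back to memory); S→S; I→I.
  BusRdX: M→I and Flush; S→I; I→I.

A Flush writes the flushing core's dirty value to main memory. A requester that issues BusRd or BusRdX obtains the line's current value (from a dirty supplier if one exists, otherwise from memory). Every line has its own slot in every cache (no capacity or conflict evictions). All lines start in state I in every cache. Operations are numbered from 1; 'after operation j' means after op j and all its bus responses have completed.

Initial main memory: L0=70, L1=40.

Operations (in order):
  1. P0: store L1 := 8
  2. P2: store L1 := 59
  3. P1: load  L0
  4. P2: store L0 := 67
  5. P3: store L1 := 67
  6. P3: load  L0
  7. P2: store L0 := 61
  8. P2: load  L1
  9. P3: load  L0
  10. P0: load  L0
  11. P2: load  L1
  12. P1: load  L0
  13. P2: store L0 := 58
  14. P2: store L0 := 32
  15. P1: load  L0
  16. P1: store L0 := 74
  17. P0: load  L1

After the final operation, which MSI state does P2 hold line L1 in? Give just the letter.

  op1 P0: store L1 := 8 → M/I/I/I on L1; bus BusRdX; mem=40
  op2 P2: store L1 := 59 → I/I/M/I on L1; bus BusRdX Flush; mem=8
  op3 P1: load  L0 → I/S/I/I on L0; bus BusRd; mem=70
  op4 P2: store L0 := 67 → I/I/M/I on L0; bus BusRdX; mem=70
  op5 P3: store L1 := 67 → I/I/I/M on L1; bus BusRdX Flush; mem=59
  op6 P3: load  L0 → I/I/S/S on L0; bus BusRd Flush; mem=67
  op7 P2: store L0 := 61 → I/I/M/I on L0; bus BusRdX; mem=67
  op8 P2: load  L1 → I/I/S/S on L1; bus BusRd Flush; mem=67
  op9 P3: load  L0 → I/I/S/S on L0; bus BusRd Flush; mem=61
  op10 P0: load  L0 → S/I/S/S on L0; bus BusRd; mem=61
  op11 P2: load  L1 → I/I/S/S on L1; bus (none); mem=67
  op12 P1: load  L0 → S/S/S/S on L0; bus BusRd; mem=61
  op13 P2: store L0 := 58 → I/I/M/I on L0; bus BusRdX; mem=61
  op14 P2: store L0 := 32 → I/I/M/I on L0; bus (none); mem=61
  op15 P1: load  L0 → I/S/S/I on L0; bus BusRd Flush; mem=32
  op16 P1: store L0 := 74 → I/M/I/I on L0; bus BusRdX; mem=32
  op17 P0: load  L1 → S/I/S/S on L1; bus BusRd; mem=67

state = S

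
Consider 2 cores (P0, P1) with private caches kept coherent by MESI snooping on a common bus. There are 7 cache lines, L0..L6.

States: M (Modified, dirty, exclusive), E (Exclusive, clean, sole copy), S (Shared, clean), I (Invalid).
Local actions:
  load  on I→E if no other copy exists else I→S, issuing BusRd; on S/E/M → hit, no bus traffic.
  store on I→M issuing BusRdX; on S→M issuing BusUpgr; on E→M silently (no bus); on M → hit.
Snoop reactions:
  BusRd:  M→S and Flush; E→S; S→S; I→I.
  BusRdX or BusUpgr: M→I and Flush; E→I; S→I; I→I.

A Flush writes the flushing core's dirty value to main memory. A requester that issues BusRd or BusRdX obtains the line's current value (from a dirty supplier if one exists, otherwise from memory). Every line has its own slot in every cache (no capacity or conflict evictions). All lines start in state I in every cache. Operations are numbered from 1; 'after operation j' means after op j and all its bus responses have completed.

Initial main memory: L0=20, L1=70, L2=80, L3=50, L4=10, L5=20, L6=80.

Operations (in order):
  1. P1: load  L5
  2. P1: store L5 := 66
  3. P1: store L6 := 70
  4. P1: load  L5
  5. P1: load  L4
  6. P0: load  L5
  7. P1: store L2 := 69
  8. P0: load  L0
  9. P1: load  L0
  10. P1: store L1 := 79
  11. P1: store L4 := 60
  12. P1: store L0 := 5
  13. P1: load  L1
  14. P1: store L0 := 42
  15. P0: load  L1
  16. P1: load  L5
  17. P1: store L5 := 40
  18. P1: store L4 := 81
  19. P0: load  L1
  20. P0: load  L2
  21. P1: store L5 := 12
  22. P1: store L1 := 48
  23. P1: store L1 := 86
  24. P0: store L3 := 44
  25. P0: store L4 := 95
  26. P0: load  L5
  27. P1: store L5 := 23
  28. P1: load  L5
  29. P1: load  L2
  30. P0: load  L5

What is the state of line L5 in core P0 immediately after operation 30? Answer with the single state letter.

1. P1: load  L5  bus=[BusRd]  L5: P0=I P1=E  mem[L5]=20
2. P1: store L5 := 66  bus=[-]  L5: P0=I P1=M  mem[L5]=20
3. P1: store L6 := 70  bus=[BusRdX]  L6: P0=I P1=M  mem[L6]=80
4. P1: load  L5  bus=[-]  L5: P0=I P1=M  mem[L5]=20
5. P1: load  L4  bus=[BusRd]  L4: P0=I P1=E  mem[L4]=10
6. P0: load  L5  bus=[BusRd,Flush]  L5: P0=S P1=S  mem[L5]=66
7. P1: store L2 := 69  bus=[BusRdX]  L2: P0=I P1=M  mem[L2]=80
8. P0: load  L0  bus=[BusRd]  L0: P0=E P1=I  mem[L0]=20
9. P1: load  L0  bus=[BusRd]  L0: P0=S P1=S  mem[L0]=20
10. P1: store L1 := 79  bus=[BusRdX]  L1: P0=I P1=M  mem[L1]=70
11. P1: store L4 := 60  bus=[-]  L4: P0=I P1=M  mem[L4]=10
12. P1: store L0 := 5  bus=[BusUpgr]  L0: P0=I P1=M  mem[L0]=20
13. P1: load  L1  bus=[-]  L1: P0=I P1=M  mem[L1]=70
14. P1: store L0 := 42  bus=[-]  L0: P0=I P1=M  mem[L0]=20
15. P0: load  L1  bus=[BusRd,Flush]  L1: P0=S P1=S  mem[L1]=79
16. P1: load  L5  bus=[-]  L5: P0=S P1=S  mem[L5]=66
17. P1: store L5 := 40  bus=[BusUpgr]  L5: P0=I P1=M  mem[L5]=66
18. P1: store L4 := 81  bus=[-]  L4: P0=I P1=M  mem[L4]=10
19. P0: load  L1  bus=[-]  L1: P0=S P1=S  mem[L1]=79
20. P0: load  L2  bus=[BusRd,Flush]  L2: P0=S P1=S  mem[L2]=69
21. P1: store L5 := 12  bus=[-]  L5: P0=I P1=M  mem[L5]=66
22. P1: store L1 := 48  bus=[BusUpgr]  L1: P0=I P1=M  mem[L1]=79
23. P1: store L1 := 86  bus=[-]  L1: P0=I P1=M  mem[L1]=79
24. P0: store L3 := 44  bus=[BusRdX]  L3: P0=M P1=I  mem[L3]=50
25. P0: store L4 := 95  bus=[BusRdX,Flush]  L4: P0=M P1=I  mem[L4]=81
26. P0: load  L5  bus=[BusRd,Flush]  L5: P0=S P1=S  mem[L5]=12
27. P1: store L5 := 23  bus=[BusUpgr]  L5: P0=I P1=M  mem[L5]=12
28. P1: load  L5  bus=[-]  L5: P0=I P1=M  mem[L5]=12
29. P1: load  L2  bus=[-]  L2: P0=S P1=S  mem[L2]=69
30. P0: load  L5  bus=[BusRd,Flush]  L5: P0=S P1=S  mem[L5]=23

state = S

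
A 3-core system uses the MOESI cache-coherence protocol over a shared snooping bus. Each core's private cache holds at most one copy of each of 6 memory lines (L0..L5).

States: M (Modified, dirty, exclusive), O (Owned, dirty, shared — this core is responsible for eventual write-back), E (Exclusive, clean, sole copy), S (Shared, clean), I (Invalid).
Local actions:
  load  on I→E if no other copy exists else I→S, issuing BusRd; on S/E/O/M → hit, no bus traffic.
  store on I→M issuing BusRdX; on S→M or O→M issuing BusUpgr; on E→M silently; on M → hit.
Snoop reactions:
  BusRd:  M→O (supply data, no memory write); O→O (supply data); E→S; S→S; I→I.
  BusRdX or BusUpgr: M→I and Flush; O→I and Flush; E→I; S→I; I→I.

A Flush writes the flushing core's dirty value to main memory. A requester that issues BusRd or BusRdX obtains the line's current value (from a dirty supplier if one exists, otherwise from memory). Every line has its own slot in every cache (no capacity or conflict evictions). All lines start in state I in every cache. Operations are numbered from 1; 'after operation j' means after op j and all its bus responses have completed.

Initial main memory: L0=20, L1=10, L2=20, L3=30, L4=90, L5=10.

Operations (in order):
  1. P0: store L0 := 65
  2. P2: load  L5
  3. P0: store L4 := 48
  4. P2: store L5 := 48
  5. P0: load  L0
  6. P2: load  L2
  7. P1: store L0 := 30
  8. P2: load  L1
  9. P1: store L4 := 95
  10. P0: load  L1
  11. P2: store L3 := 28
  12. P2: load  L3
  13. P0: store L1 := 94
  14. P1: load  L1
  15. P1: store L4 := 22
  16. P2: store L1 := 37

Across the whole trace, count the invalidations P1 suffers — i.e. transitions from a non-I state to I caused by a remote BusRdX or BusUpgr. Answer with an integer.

invalidations = 1

step 1: P0: store L0 := 65  ⟶  MII  (L0)  txn=BusRdX  M[L0]=20
step 2: P2: load  L5  ⟶  IIE  (L5)  txn=BusRd  M[L5]=10
step 3: P0: store L4 := 48  ⟶  MII  (L4)  txn=BusRdX  M[L4]=90
step 4: P2: store L5 := 48  ⟶  IIM  (L5)  txn=∅  M[L5]=10
step 5: P0: load  L0  ⟶  MII  (L0)  txn=∅  M[L0]=20
step 6: P2: load  L2  ⟶  IIE  (L2)  txn=BusRd  M[L2]=20
step 7: P1: store L0 := 30  ⟶  IMI  (L0)  txn=BusRdX+Flush  M[L0]=65
step 8: P2: load  L1  ⟶  IIE  (L1)  txn=BusRd  M[L1]=10
step 9: P1: store L4 := 95  ⟶  IMI  (L4)  txn=BusRdX+Flush  M[L4]=48
step 10: P0: load  L1  ⟶  SIS  (L1)  txn=BusRd  M[L1]=10
step 11: P2: store L3 := 28  ⟶  IIM  (L3)  txn=BusRdX  M[L3]=30
step 12: P2: load  L3  ⟶  IIM  (L3)  txn=∅  M[L3]=30
step 13: P0: store L1 := 94  ⟶  MII  (L1)  txn=BusUpgr  M[L1]=10
step 14: P1: load  L1  ⟶  OSI  (L1)  txn=BusRd  M[L1]=10
step 15: P1: store L4 := 22  ⟶  IMI  (L4)  txn=∅  M[L4]=48
step 16: P2: store L1 := 37  ⟶  IIM  (L1)  txn=BusRdX+Flush  M[L1]=94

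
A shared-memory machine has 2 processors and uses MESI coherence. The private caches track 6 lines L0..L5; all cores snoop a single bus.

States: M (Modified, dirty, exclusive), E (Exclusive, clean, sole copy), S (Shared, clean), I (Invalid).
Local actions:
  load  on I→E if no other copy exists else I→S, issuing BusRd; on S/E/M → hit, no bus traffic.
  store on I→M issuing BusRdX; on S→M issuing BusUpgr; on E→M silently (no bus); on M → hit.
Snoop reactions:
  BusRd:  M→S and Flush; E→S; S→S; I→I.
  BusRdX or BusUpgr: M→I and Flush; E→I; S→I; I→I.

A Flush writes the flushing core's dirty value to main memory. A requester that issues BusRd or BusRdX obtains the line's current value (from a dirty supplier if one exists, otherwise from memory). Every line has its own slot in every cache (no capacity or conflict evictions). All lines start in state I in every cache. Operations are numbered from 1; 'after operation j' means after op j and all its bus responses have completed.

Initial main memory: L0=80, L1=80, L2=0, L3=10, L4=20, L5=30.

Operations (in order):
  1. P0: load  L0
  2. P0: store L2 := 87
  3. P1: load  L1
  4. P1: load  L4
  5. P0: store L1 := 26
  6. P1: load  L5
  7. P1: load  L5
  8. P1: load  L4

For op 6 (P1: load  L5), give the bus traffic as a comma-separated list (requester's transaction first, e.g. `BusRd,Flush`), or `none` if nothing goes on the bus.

step 1: P0: load  L0  ⟶  EI  (L0)  txn=BusRd  M[L0]=80
step 2: P0: store L2 := 87  ⟶  MI  (L2)  txn=BusRdX  M[L2]=0
step 3: P1: load  L1  ⟶  IE  (L1)  txn=BusRd  M[L1]=80
step 4: P1: load  L4  ⟶  IE  (L4)  txn=BusRd  M[L4]=20
step 5: P0: store L1 := 26  ⟶  MI  (L1)  txn=BusRdX  M[L1]=80
step 6: P1: load  L5  ⟶  IE  (L5)  txn=BusRd  M[L5]=30
step 7: P1: load  L5  ⟶  IE  (L5)  txn=∅  M[L5]=30
step 8: P1: load  L4  ⟶  IE  (L4)  txn=∅  M[L4]=20

bus = BusRd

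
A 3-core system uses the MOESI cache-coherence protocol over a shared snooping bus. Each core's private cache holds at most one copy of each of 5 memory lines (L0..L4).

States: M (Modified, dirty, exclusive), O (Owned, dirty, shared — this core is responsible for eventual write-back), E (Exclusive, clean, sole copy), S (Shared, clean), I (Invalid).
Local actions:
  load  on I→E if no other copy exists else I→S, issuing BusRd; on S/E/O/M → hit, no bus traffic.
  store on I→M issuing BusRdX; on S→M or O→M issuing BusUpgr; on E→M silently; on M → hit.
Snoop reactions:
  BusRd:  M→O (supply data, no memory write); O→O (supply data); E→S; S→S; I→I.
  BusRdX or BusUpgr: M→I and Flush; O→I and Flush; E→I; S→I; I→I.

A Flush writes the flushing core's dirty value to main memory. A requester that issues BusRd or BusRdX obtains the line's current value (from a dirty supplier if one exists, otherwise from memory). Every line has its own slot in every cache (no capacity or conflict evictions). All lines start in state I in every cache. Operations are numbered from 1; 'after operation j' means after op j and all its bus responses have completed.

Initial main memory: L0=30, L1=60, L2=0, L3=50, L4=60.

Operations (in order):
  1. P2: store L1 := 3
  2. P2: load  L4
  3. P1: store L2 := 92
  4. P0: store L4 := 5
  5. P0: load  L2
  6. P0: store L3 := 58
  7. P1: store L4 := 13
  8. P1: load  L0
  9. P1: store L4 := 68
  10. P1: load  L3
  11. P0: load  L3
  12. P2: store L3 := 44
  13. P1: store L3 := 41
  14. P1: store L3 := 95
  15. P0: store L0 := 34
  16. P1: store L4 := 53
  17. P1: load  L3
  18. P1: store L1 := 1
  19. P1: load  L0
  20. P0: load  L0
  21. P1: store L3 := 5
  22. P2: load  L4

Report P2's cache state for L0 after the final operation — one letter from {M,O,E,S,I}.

1. P2: store L1 := 3  bus=[BusRdX]  L1: P0=I P1=I P2=M  mem[L1]=60
2. P2: load  L4  bus=[BusRd]  L4: P0=I P1=I P2=E  mem[L4]=60
3. P1: store L2 := 92  bus=[BusRdX]  L2: P0=I P1=M P2=I  mem[L2]=0
4. P0: store L4 := 5  bus=[BusRdX]  L4: P0=M P1=I P2=I  mem[L4]=60
5. P0: load  L2  bus=[BusRd]  L2: P0=S P1=O P2=I  mem[L2]=0
6. P0: store L3 := 58  bus=[BusRdX]  L3: P0=M P1=I P2=I  mem[L3]=50
7. P1: store L4 := 13  bus=[BusRdX,Flush]  L4: P0=I P1=M P2=I  mem[L4]=5
8. P1: load  L0  bus=[BusRd]  L0: P0=I P1=E P2=I  mem[L0]=30
9. P1: store L4 := 68  bus=[-]  L4: P0=I P1=M P2=I  mem[L4]=5
10. P1: load  L3  bus=[BusRd]  L3: P0=O P1=S P2=I  mem[L3]=50
11. P0: load  L3  bus=[-]  L3: P0=O P1=S P2=I  mem[L3]=50
12. P2: store L3 := 44  bus=[BusRdX,Flush]  L3: P0=I P1=I P2=M  mem[L3]=58
13. P1: store L3 := 41  bus=[BusRdX,Flush]  L3: P0=I P1=M P2=I  mem[L3]=44
14. P1: store L3 := 95  bus=[-]  L3: P0=I P1=M P2=I  mem[L3]=44
15. P0: store L0 := 34  bus=[BusRdX]  L0: P0=M P1=I P2=I  mem[L0]=30
16. P1: store L4 := 53  bus=[-]  L4: P0=I P1=M P2=I  mem[L4]=5
17. P1: load  L3  bus=[-]  L3: P0=I P1=M P2=I  mem[L3]=44
18. P1: store L1 := 1  bus=[BusRdX,Flush]  L1: P0=I P1=M P2=I  mem[L1]=3
19. P1: load  L0  bus=[BusRd]  L0: P0=O P1=S P2=I  mem[L0]=30
20. P0: load  L0  bus=[-]  L0: P0=O P1=S P2=I  mem[L0]=30
21. P1: store L3 := 5  bus=[-]  L3: P0=I P1=M P2=I  mem[L3]=44
22. P2: load  L4  bus=[BusRd]  L4: P0=I P1=O P2=S  mem[L4]=5

state = I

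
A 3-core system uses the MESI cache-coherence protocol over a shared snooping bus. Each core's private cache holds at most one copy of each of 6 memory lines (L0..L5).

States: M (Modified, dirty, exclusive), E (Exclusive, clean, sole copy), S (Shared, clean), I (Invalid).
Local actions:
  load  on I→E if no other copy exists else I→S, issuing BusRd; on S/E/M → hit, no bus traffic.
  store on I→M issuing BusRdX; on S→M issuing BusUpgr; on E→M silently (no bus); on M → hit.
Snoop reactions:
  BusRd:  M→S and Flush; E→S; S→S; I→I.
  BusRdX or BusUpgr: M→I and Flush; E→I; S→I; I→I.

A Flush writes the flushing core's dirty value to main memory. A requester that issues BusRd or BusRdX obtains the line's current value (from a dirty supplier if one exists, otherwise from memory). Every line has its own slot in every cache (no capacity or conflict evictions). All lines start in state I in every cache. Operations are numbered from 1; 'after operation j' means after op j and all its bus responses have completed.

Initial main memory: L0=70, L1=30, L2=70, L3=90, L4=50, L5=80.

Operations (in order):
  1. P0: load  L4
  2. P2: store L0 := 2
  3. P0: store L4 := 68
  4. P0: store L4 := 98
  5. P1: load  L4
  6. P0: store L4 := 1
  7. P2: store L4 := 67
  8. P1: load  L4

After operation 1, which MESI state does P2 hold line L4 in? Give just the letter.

[1] P0: load  L4 | P0:E(50), P1:I, P2:I | bus: BusRd
[2] P2: store L0 := 2 | P0:I, P1:I, P2:M(2) | bus: BusRdX
[3] P0: store L4 := 68 | P0:M(68), P1:I, P2:I | bus: none
[4] P0: store L4 := 98 | P0:M(98), P1:I, P2:I | bus: none
[5] P1: load  L4 | P0:S(98), P1:S(98), P2:I | bus: BusRd,Flush
[6] P0: store L4 := 1 | P0:M(1), P1:I, P2:I | bus: BusUpgr
[7] P2: store L4 := 67 | P0:I, P1:I, P2:M(67) | bus: BusRdX,Flush
[8] P1: load  L4 | P0:I, P1:S(67), P2:S(67) | bus: BusRd,Flush

state = I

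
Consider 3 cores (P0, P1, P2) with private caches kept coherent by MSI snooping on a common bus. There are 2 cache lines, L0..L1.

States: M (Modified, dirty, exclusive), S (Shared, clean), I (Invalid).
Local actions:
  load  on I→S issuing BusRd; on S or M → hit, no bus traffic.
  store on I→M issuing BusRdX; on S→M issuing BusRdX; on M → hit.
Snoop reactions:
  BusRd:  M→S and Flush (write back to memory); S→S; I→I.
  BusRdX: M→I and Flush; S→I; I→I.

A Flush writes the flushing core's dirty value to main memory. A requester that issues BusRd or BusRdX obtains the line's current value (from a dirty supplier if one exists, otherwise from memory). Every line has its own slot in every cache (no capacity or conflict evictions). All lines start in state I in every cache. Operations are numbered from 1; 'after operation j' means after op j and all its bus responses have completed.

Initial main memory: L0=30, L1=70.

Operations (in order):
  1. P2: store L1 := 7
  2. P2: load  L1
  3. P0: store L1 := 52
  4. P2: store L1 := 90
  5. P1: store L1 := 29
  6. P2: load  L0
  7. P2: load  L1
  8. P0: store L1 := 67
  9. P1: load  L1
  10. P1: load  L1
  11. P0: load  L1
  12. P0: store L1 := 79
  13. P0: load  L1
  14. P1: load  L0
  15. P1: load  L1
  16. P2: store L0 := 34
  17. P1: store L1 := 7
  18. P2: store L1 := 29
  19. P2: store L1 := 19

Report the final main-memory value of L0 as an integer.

[1] P2: store L1 := 7 | P0:I, P1:I, P2:M(7) | bus: BusRdX
[2] P2: load  L1 | P0:I, P1:I, P2:M(7) | bus: none
[3] P0: store L1 := 52 | P0:M(52), P1:I, P2:I | bus: BusRdX,Flush
[4] P2: store L1 := 90 | P0:I, P1:I, P2:M(90) | bus: BusRdX,Flush
[5] P1: store L1 := 29 | P0:I, P1:M(29), P2:I | bus: BusRdX,Flush
[6] P2: load  L0 | P0:I, P1:I, P2:S(30) | bus: BusRd
[7] P2: load  L1 | P0:I, P1:S(29), P2:S(29) | bus: BusRd,Flush
[8] P0: store L1 := 67 | P0:M(67), P1:I, P2:I | bus: BusRdX
[9] P1: load  L1 | P0:S(67), P1:S(67), P2:I | bus: BusRd,Flush
[10] P1: load  L1 | P0:S(67), P1:S(67), P2:I | bus: none
[11] P0: load  L1 | P0:S(67), P1:S(67), P2:I | bus: none
[12] P0: store L1 := 79 | P0:M(79), P1:I, P2:I | bus: BusRdX
[13] P0: load  L1 | P0:M(79), P1:I, P2:I | bus: none
[14] P1: load  L0 | P0:I, P1:S(30), P2:S(30) | bus: BusRd
[15] P1: load  L1 | P0:S(79), P1:S(79), P2:I | bus: BusRd,Flush
[16] P2: store L0 := 34 | P0:I, P1:I, P2:M(34) | bus: BusRdX
[17] P1: store L1 := 7 | P0:I, P1:M(7), P2:I | bus: BusRdX
[18] P2: store L1 := 29 | P0:I, P1:I, P2:M(29) | bus: BusRdX,Flush
[19] P2: store L1 := 19 | P0:I, P1:I, P2:M(19) | bus: none

memory[L0] = 30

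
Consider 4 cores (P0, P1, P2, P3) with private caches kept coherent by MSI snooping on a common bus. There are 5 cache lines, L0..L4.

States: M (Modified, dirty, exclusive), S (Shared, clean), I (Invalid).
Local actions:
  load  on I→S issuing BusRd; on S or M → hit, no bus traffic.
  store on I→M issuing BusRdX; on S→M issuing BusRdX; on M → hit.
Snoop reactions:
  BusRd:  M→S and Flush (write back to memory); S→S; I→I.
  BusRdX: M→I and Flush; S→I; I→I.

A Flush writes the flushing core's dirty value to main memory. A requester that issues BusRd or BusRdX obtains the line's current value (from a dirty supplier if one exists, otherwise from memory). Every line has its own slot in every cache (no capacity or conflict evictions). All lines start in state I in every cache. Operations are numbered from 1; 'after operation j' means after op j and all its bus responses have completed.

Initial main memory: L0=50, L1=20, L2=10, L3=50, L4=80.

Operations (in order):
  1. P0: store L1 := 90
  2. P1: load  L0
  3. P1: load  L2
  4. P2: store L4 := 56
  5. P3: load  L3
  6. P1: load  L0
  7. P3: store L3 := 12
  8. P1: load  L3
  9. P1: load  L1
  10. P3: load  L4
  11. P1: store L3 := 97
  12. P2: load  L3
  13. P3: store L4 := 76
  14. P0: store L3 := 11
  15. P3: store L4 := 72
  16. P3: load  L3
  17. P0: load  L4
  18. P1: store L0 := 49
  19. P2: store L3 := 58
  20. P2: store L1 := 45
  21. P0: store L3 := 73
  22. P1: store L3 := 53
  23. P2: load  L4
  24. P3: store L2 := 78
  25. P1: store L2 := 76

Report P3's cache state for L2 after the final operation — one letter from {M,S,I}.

state = I

1. P0: store L1 := 90  bus=[BusRdX]  L1: P0=M P1=I P2=I P3=I  mem[L1]=20
2. P1: load  L0  bus=[BusRd]  L0: P0=I P1=S P2=I P3=I  mem[L0]=50
3. P1: load  L2  bus=[BusRd]  L2: P0=I P1=S P2=I P3=I  mem[L2]=10
4. P2: store L4 := 56  bus=[BusRdX]  L4: P0=I P1=I P2=M P3=I  mem[L4]=80
5. P3: load  L3  bus=[BusRd]  L3: P0=I P1=I P2=I P3=S  mem[L3]=50
6. P1: load  L0  bus=[-]  L0: P0=I P1=S P2=I P3=I  mem[L0]=50
7. P3: store L3 := 12  bus=[BusRdX]  L3: P0=I P1=I P2=I P3=M  mem[L3]=50
8. P1: load  L3  bus=[BusRd,Flush]  L3: P0=I P1=S P2=I P3=S  mem[L3]=12
9. P1: load  L1  bus=[BusRd,Flush]  L1: P0=S P1=S P2=I P3=I  mem[L1]=90
10. P3: load  L4  bus=[BusRd,Flush]  L4: P0=I P1=I P2=S P3=S  mem[L4]=56
11. P1: store L3 := 97  bus=[BusRdX]  L3: P0=I P1=M P2=I P3=I  mem[L3]=12
12. P2: load  L3  bus=[BusRd,Flush]  L3: P0=I P1=S P2=S P3=I  mem[L3]=97
13. P3: store L4 := 76  bus=[BusRdX]  L4: P0=I P1=I P2=I P3=M  mem[L4]=56
14. P0: store L3 := 11  bus=[BusRdX]  L3: P0=M P1=I P2=I P3=I  mem[L3]=97
15. P3: store L4 := 72  bus=[-]  L4: P0=I P1=I P2=I P3=M  mem[L4]=56
16. P3: load  L3  bus=[BusRd,Flush]  L3: P0=S P1=I P2=I P3=S  mem[L3]=11
17. P0: load  L4  bus=[BusRd,Flush]  L4: P0=S P1=I P2=I P3=S  mem[L4]=72
18. P1: store L0 := 49  bus=[BusRdX]  L0: P0=I P1=M P2=I P3=I  mem[L0]=50
19. P2: store L3 := 58  bus=[BusRdX]  L3: P0=I P1=I P2=M P3=I  mem[L3]=11
20. P2: store L1 := 45  bus=[BusRdX]  L1: P0=I P1=I P2=M P3=I  mem[L1]=90
21. P0: store L3 := 73  bus=[BusRdX,Flush]  L3: P0=M P1=I P2=I P3=I  mem[L3]=58
22. P1: store L3 := 53  bus=[BusRdX,Flush]  L3: P0=I P1=M P2=I P3=I  mem[L3]=73
23. P2: load  L4  bus=[BusRd]  L4: P0=S P1=I P2=S P3=S  mem[L4]=72
24. P3: store L2 := 78  bus=[BusRdX]  L2: P0=I P1=I P2=I P3=M  mem[L2]=10
25. P1: store L2 := 76  bus=[BusRdX,Flush]  L2: P0=I P1=M P2=I P3=I  mem[L2]=78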